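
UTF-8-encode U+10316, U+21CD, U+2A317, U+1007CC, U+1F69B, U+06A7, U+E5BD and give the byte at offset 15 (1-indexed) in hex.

1-indexed offset 15 is 0-indexed offset 14.
U+10316 → 4-byte form F0 90 8C 96 at offsets 0–3.
U+21CD → 3-byte form E2 87 8D at offsets 4–6.
U+2A317 → 4-byte form F0 AA 8C 97 at offsets 7–10.
U+1007CC → 4-byte form F4 80 9F 8C at offsets 11–14.
Offset 14 falls in char 4's range; it's byte 4 of F4 80 9F 8C = 0x8C.

0x8C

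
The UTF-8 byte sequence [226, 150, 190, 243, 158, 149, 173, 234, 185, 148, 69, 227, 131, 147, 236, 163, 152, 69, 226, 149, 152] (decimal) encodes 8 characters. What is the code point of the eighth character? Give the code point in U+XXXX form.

Offset 0: leading byte 0xE2 = 11100010 → 3-byte char #1 = E2 96 BE.
Offset 3: leading byte 0xF3 = 11110011 → 4-byte char #2 = F3 9E 95 AD.
Offset 7: leading byte 0xEA = 11101010 → 3-byte char #3 = EA B9 94.
Offset 10: leading byte 0x45 = 01000101 → 1-byte char #4 = 45.
Offset 11: leading byte 0xE3 = 11100011 → 3-byte char #5 = E3 83 93.
Offset 14: leading byte 0xEC = 11101100 → 3-byte char #6 = EC A3 98.
Offset 17: leading byte 0x45 = 01000101 → 1-byte char #7 = 45.
Offset 18: leading byte 0xE2 = 11100010 → 3-byte char #8 = E2 95 98.
Leading byte 0xE2 = 11100010 matches 1110xxxx → 3-byte sequence.
Byte 1: 0xE2 = 11100010, payload 0010 (4 bits).
Byte 2: 0x95 = 10010101 (10xxxxxx ✓), payload 010101.
Byte 3: 0x98 = 10011000 (10xxxxxx ✓), payload 011000.
Concatenate: 0010010101011000 = 0x2558 (16 bits → U+2558).

U+2558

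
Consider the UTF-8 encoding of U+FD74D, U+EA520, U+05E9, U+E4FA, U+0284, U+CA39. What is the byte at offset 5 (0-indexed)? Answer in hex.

0xAA

U+FD74D → 4-byte form F3 BD 9D 8D at offsets 0–3.
U+EA520 → 4-byte form F3 AA 94 A0 at offsets 4–7.
Offset 5 falls in char 2's range; it's byte 2 of F3 AA 94 A0 = 0xAA.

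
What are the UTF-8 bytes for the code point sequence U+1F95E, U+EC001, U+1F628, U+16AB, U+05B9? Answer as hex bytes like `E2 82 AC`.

F0 9F A5 9E F3 AC 80 81 F0 9F 98 A8 E1 9A AB D6 B9

U+1F95E: 4-byte form → F0 9F A5 9E.
U+EC001: 4-byte form → F3 AC 80 81.
U+1F628: 4-byte form → F0 9F 98 A8.
U+16AB: 3-byte form → E1 9A AB.
U+05B9: 2-byte form → D6 B9.
Concatenated (17 bytes): F0 9F A5 9E F3 AC 80 81 F0 9F 98 A8 E1 9A AB D6 B9.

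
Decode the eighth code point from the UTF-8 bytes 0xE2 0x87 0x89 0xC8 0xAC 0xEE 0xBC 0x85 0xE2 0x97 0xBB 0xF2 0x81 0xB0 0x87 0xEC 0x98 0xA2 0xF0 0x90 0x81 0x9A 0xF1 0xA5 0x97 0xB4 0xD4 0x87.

U+655F4

Offset 0: leading byte 0xE2 = 11100010 → 3-byte char #1 = E2 87 89.
Offset 3: leading byte 0xC8 = 11001000 → 2-byte char #2 = C8 AC.
Offset 5: leading byte 0xEE = 11101110 → 3-byte char #3 = EE BC 85.
Offset 8: leading byte 0xE2 = 11100010 → 3-byte char #4 = E2 97 BB.
Offset 11: leading byte 0xF2 = 11110010 → 4-byte char #5 = F2 81 B0 87.
Offset 15: leading byte 0xEC = 11101100 → 3-byte char #6 = EC 98 A2.
Offset 18: leading byte 0xF0 = 11110000 → 4-byte char #7 = F0 90 81 9A.
Offset 22: leading byte 0xF1 = 11110001 → 4-byte char #8 = F1 A5 97 B4.
Leading byte 0xF1 = 11110001 matches 11110xxx → 4-byte sequence.
Byte 1: 0xF1 = 11110001, payload 001 (3 bits).
Byte 2: 0xA5 = 10100101 (10xxxxxx ✓), payload 100101.
Byte 3: 0x97 = 10010111 (10xxxxxx ✓), payload 010111.
Byte 4: 0xB4 = 10110100 (10xxxxxx ✓), payload 110100.
Concatenate: 001100101010111110100 = 0x655F4 (21 bits → U+655F4).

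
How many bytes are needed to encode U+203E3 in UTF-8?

4

U+203E3 = 0x203E3. UTF-8 uses 1 byte below 0x80, 2 below 0x800, 3 below 0x10000, 4 up to 0x10FFFF. 0x203E3 is in U+10000–U+10FFFF → 4 bytes.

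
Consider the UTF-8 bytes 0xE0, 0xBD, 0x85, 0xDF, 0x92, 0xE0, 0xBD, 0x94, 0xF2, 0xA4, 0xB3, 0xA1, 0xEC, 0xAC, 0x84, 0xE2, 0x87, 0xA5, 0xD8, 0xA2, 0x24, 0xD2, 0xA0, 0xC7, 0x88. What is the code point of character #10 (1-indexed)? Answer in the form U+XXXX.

U+01C8

Offset 0: leading byte 0xE0 = 11100000 → 3-byte char #1 = E0 BD 85.
Offset 3: leading byte 0xDF = 11011111 → 2-byte char #2 = DF 92.
Offset 5: leading byte 0xE0 = 11100000 → 3-byte char #3 = E0 BD 94.
Offset 8: leading byte 0xF2 = 11110010 → 4-byte char #4 = F2 A4 B3 A1.
Offset 12: leading byte 0xEC = 11101100 → 3-byte char #5 = EC AC 84.
Offset 15: leading byte 0xE2 = 11100010 → 3-byte char #6 = E2 87 A5.
Offset 18: leading byte 0xD8 = 11011000 → 2-byte char #7 = D8 A2.
Offset 20: leading byte 0x24 = 00100100 → 1-byte char #8 = 24.
Offset 21: leading byte 0xD2 = 11010010 → 2-byte char #9 = D2 A0.
Offset 23: leading byte 0xC7 = 11000111 → 2-byte char #10 = C7 88.
Leading byte 0xC7 = 11000111 matches 110xxxxx → 2-byte sequence.
Byte 1: 0xC7 = 11000111, payload 00111 (5 bits).
Byte 2: 0x88 = 10001000 (10xxxxxx ✓), payload 001000.
Concatenate: 00111001000 = 0x1C8 (11 bits → U+01C8).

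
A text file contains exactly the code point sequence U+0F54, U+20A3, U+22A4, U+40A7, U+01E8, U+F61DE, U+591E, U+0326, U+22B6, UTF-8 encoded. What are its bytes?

U+0F54: 3-byte form → E0 BD 94.
U+20A3: 3-byte form → E2 82 A3.
U+22A4: 3-byte form → E2 8A A4.
U+40A7: 3-byte form → E4 82 A7.
U+01E8: 2-byte form → C7 A8.
U+F61DE: 4-byte form → F3 B6 87 9E.
U+591E: 3-byte form → E5 A4 9E.
U+0326: 2-byte form → CC A6.
U+22B6: 3-byte form → E2 8A B6.
Concatenated (26 bytes): E0 BD 94 E2 82 A3 E2 8A A4 E4 82 A7 C7 A8 F3 B6 87 9E E5 A4 9E CC A6 E2 8A B6.

E0 BD 94 E2 82 A3 E2 8A A4 E4 82 A7 C7 A8 F3 B6 87 9E E5 A4 9E CC A6 E2 8A B6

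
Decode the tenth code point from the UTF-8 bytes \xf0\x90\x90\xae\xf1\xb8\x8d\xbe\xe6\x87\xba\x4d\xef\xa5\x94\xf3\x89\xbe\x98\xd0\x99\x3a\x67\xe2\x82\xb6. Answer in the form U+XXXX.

Offset 0: leading byte 0xF0 = 11110000 → 4-byte char #1 = F0 90 90 AE.
Offset 4: leading byte 0xF1 = 11110001 → 4-byte char #2 = F1 B8 8D BE.
Offset 8: leading byte 0xE6 = 11100110 → 3-byte char #3 = E6 87 BA.
Offset 11: leading byte 0x4D = 01001101 → 1-byte char #4 = 4D.
Offset 12: leading byte 0xEF = 11101111 → 3-byte char #5 = EF A5 94.
Offset 15: leading byte 0xF3 = 11110011 → 4-byte char #6 = F3 89 BE 98.
Offset 19: leading byte 0xD0 = 11010000 → 2-byte char #7 = D0 99.
Offset 21: leading byte 0x3A = 00111010 → 1-byte char #8 = 3A.
Offset 22: leading byte 0x67 = 01100111 → 1-byte char #9 = 67.
Offset 23: leading byte 0xE2 = 11100010 → 3-byte char #10 = E2 82 B6.
Leading byte 0xE2 = 11100010 matches 1110xxxx → 3-byte sequence.
Byte 1: 0xE2 = 11100010, payload 0010 (4 bits).
Byte 2: 0x82 = 10000010 (10xxxxxx ✓), payload 000010.
Byte 3: 0xB6 = 10110110 (10xxxxxx ✓), payload 110110.
Concatenate: 0010000010110110 = 0x20B6 (16 bits → U+20B6).

U+20B6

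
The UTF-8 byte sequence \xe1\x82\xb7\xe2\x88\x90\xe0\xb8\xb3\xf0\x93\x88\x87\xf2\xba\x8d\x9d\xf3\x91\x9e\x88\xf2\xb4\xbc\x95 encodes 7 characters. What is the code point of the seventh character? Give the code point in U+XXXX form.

U+B4F15

Offset 0: leading byte 0xE1 = 11100001 → 3-byte char #1 = E1 82 B7.
Offset 3: leading byte 0xE2 = 11100010 → 3-byte char #2 = E2 88 90.
Offset 6: leading byte 0xE0 = 11100000 → 3-byte char #3 = E0 B8 B3.
Offset 9: leading byte 0xF0 = 11110000 → 4-byte char #4 = F0 93 88 87.
Offset 13: leading byte 0xF2 = 11110010 → 4-byte char #5 = F2 BA 8D 9D.
Offset 17: leading byte 0xF3 = 11110011 → 4-byte char #6 = F3 91 9E 88.
Offset 21: leading byte 0xF2 = 11110010 → 4-byte char #7 = F2 B4 BC 95.
Leading byte 0xF2 = 11110010 matches 11110xxx → 4-byte sequence.
Byte 1: 0xF2 = 11110010, payload 010 (3 bits).
Byte 2: 0xB4 = 10110100 (10xxxxxx ✓), payload 110100.
Byte 3: 0xBC = 10111100 (10xxxxxx ✓), payload 111100.
Byte 4: 0x95 = 10010101 (10xxxxxx ✓), payload 010101.
Concatenate: 010110100111100010101 = 0xB4F15 (21 bits → U+B4F15).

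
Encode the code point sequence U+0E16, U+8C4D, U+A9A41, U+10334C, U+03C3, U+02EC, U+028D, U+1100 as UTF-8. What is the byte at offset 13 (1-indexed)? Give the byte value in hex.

0x8D

1-indexed offset 13 is 0-indexed offset 12.
U+0E16 → 3-byte form E0 B8 96 at offsets 0–2.
U+8C4D → 3-byte form E8 B1 8D at offsets 3–5.
U+A9A41 → 4-byte form F2 A9 A9 81 at offsets 6–9.
U+10334C → 4-byte form F4 83 8D 8C at offsets 10–13.
Offset 12 falls in char 4's range; it's byte 3 of F4 83 8D 8C = 0x8D.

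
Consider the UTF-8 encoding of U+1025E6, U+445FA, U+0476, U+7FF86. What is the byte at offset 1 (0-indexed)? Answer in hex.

0x82

U+1025E6 → 4-byte form F4 82 97 A6 at offsets 0–3.
Offset 1 falls in char 1's range; it's byte 2 of F4 82 97 A6 = 0x82.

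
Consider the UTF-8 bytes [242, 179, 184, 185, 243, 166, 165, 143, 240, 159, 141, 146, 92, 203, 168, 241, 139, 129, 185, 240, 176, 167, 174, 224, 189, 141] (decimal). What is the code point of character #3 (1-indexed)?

U+1F352

Offset 0: leading byte 0xF2 = 11110010 → 4-byte char #1 = F2 B3 B8 B9.
Offset 4: leading byte 0xF3 = 11110011 → 4-byte char #2 = F3 A6 A5 8F.
Offset 8: leading byte 0xF0 = 11110000 → 4-byte char #3 = F0 9F 8D 92.
Leading byte 0xF0 = 11110000 matches 11110xxx → 4-byte sequence.
Byte 1: 0xF0 = 11110000, payload 000 (3 bits).
Byte 2: 0x9F = 10011111 (10xxxxxx ✓), payload 011111.
Byte 3: 0x8D = 10001101 (10xxxxxx ✓), payload 001101.
Byte 4: 0x92 = 10010010 (10xxxxxx ✓), payload 010010.
Concatenate: 000011111001101010010 = 0x1F352 (21 bits → U+1F352).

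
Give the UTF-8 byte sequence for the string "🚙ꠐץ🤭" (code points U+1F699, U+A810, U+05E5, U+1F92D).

F0 9F 9A 99 EA A0 90 D7 A5 F0 9F A4 AD

U+1F699: 4-byte form → F0 9F 9A 99.
U+A810: 3-byte form → EA A0 90.
U+05E5: 2-byte form → D7 A5.
U+1F92D: 4-byte form → F0 9F A4 AD.
Concatenated (13 bytes): F0 9F 9A 99 EA A0 90 D7 A5 F0 9F A4 AD.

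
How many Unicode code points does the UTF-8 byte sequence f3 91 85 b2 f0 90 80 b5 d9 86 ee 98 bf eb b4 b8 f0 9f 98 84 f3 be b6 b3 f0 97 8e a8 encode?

Byte at offset 0: 0xF3 = 11110011 → 4-byte char (#1). Advance 4.
Byte at offset 4: 0xF0 = 11110000 → 4-byte char (#2). Advance 4.
Byte at offset 8: 0xD9 = 11011001 → 2-byte char (#3). Advance 2.
Byte at offset 10: 0xEE = 11101110 → 3-byte char (#4). Advance 3.
Byte at offset 13: 0xEB = 11101011 → 3-byte char (#5). Advance 3.
Byte at offset 16: 0xF0 = 11110000 → 4-byte char (#6). Advance 4.
Byte at offset 20: 0xF3 = 11110011 → 4-byte char (#7). Advance 4.
Byte at offset 24: 0xF0 = 11110000 → 4-byte char (#8). Advance 4.
Reached end at offset 28 after 8 code points.

8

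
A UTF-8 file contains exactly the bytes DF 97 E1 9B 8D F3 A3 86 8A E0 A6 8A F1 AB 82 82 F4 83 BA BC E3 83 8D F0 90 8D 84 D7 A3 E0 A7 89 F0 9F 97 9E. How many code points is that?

11

Byte at offset 0: 0xDF = 11011111 → 2-byte char (#1). Advance 2.
Byte at offset 2: 0xE1 = 11100001 → 3-byte char (#2). Advance 3.
Byte at offset 5: 0xF3 = 11110011 → 4-byte char (#3). Advance 4.
Byte at offset 9: 0xE0 = 11100000 → 3-byte char (#4). Advance 3.
Byte at offset 12: 0xF1 = 11110001 → 4-byte char (#5). Advance 4.
Byte at offset 16: 0xF4 = 11110100 → 4-byte char (#6). Advance 4.
Byte at offset 20: 0xE3 = 11100011 → 3-byte char (#7). Advance 3.
Byte at offset 23: 0xF0 = 11110000 → 4-byte char (#8). Advance 4.
Byte at offset 27: 0xD7 = 11010111 → 2-byte char (#9). Advance 2.
Byte at offset 29: 0xE0 = 11100000 → 3-byte char (#10). Advance 3.
Byte at offset 32: 0xF0 = 11110000 → 4-byte char (#11). Advance 4.
Reached end at offset 36 after 11 code points.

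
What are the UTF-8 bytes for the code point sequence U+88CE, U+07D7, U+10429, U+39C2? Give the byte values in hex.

E8 A3 8E DF 97 F0 90 90 A9 E3 A7 82

U+88CE: 3-byte form → E8 A3 8E.
U+07D7: 2-byte form → DF 97.
U+10429: 4-byte form → F0 90 90 A9.
U+39C2: 3-byte form → E3 A7 82.
Concatenated (12 bytes): E8 A3 8E DF 97 F0 90 90 A9 E3 A7 82.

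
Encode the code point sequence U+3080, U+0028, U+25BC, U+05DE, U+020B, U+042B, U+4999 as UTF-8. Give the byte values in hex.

E3 82 80 28 E2 96 BC D7 9E C8 8B D0 AB E4 A6 99

U+3080: 3-byte form → E3 82 80.
U+0028: 1-byte form → 28.
U+25BC: 3-byte form → E2 96 BC.
U+05DE: 2-byte form → D7 9E.
U+020B: 2-byte form → C8 8B.
U+042B: 2-byte form → D0 AB.
U+4999: 3-byte form → E4 A6 99.
Concatenated (16 bytes): E3 82 80 28 E2 96 BC D7 9E C8 8B D0 AB E4 A6 99.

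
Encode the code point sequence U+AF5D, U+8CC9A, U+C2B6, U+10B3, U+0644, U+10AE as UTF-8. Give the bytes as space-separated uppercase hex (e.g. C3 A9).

U+AF5D: 3-byte form → EA BD 9D.
U+8CC9A: 4-byte form → F2 8C B2 9A.
U+C2B6: 3-byte form → EC 8A B6.
U+10B3: 3-byte form → E1 82 B3.
U+0644: 2-byte form → D9 84.
U+10AE: 3-byte form → E1 82 AE.
Concatenated (18 bytes): EA BD 9D F2 8C B2 9A EC 8A B6 E1 82 B3 D9 84 E1 82 AE.

EA BD 9D F2 8C B2 9A EC 8A B6 E1 82 B3 D9 84 E1 82 AE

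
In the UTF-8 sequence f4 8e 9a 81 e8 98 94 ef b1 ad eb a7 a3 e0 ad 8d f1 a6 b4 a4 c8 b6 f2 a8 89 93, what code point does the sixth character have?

U+66D24

Offset 0: leading byte 0xF4 = 11110100 → 4-byte char #1 = F4 8E 9A 81.
Offset 4: leading byte 0xE8 = 11101000 → 3-byte char #2 = E8 98 94.
Offset 7: leading byte 0xEF = 11101111 → 3-byte char #3 = EF B1 AD.
Offset 10: leading byte 0xEB = 11101011 → 3-byte char #4 = EB A7 A3.
Offset 13: leading byte 0xE0 = 11100000 → 3-byte char #5 = E0 AD 8D.
Offset 16: leading byte 0xF1 = 11110001 → 4-byte char #6 = F1 A6 B4 A4.
Leading byte 0xF1 = 11110001 matches 11110xxx → 4-byte sequence.
Byte 1: 0xF1 = 11110001, payload 001 (3 bits).
Byte 2: 0xA6 = 10100110 (10xxxxxx ✓), payload 100110.
Byte 3: 0xB4 = 10110100 (10xxxxxx ✓), payload 110100.
Byte 4: 0xA4 = 10100100 (10xxxxxx ✓), payload 100100.
Concatenate: 001100110110100100100 = 0x66D24 (21 bits → U+66D24).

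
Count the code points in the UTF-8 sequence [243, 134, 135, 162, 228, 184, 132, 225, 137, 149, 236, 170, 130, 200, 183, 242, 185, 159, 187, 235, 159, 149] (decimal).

Byte at offset 0: 0xF3 = 11110011 → 4-byte char (#1). Advance 4.
Byte at offset 4: 0xE4 = 11100100 → 3-byte char (#2). Advance 3.
Byte at offset 7: 0xE1 = 11100001 → 3-byte char (#3). Advance 3.
Byte at offset 10: 0xEC = 11101100 → 3-byte char (#4). Advance 3.
Byte at offset 13: 0xC8 = 11001000 → 2-byte char (#5). Advance 2.
Byte at offset 15: 0xF2 = 11110010 → 4-byte char (#6). Advance 4.
Byte at offset 19: 0xEB = 11101011 → 3-byte char (#7). Advance 3.
Reached end at offset 22 after 7 code points.

7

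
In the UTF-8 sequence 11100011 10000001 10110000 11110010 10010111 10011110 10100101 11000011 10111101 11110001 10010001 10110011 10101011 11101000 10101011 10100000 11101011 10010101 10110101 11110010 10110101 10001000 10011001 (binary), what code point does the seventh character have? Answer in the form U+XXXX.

Offset 0: leading byte 0xE3 = 11100011 → 3-byte char #1 = E3 81 B0.
Offset 3: leading byte 0xF2 = 11110010 → 4-byte char #2 = F2 97 9E A5.
Offset 7: leading byte 0xC3 = 11000011 → 2-byte char #3 = C3 BD.
Offset 9: leading byte 0xF1 = 11110001 → 4-byte char #4 = F1 91 B3 AB.
Offset 13: leading byte 0xE8 = 11101000 → 3-byte char #5 = E8 AB A0.
Offset 16: leading byte 0xEB = 11101011 → 3-byte char #6 = EB 95 B5.
Offset 19: leading byte 0xF2 = 11110010 → 4-byte char #7 = F2 B5 88 99.
Leading byte 0xF2 = 11110010 matches 11110xxx → 4-byte sequence.
Byte 1: 0xF2 = 11110010, payload 010 (3 bits).
Byte 2: 0xB5 = 10110101 (10xxxxxx ✓), payload 110101.
Byte 3: 0x88 = 10001000 (10xxxxxx ✓), payload 001000.
Byte 4: 0x99 = 10011001 (10xxxxxx ✓), payload 011001.
Concatenate: 010110101001000011001 = 0xB5219 (21 bits → U+B5219).

U+B5219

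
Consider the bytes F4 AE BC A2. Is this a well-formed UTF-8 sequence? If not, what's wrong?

Leading byte 0xF4 = 11110100 → 4-byte form.
Payload = 0x12EF22, which exceeds U+10FFFF, the maximum Unicode code point. (Leading bytes F5–FF, or F4 followed by ≥ 0x90, are invalid.)

invalid (encodes a value above U+10FFFF)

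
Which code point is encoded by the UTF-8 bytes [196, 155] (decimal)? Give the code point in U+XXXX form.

Leading byte 0xC4 = 11000100 matches 110xxxxx → 2-byte sequence.
Byte 1: 0xC4 = 11000100, payload 00100 (5 bits).
Byte 2: 0x9B = 10011011 (10xxxxxx ✓), payload 011011.
Concatenate: 00100011011 = 0x11B (11 bits → U+011B).

U+011B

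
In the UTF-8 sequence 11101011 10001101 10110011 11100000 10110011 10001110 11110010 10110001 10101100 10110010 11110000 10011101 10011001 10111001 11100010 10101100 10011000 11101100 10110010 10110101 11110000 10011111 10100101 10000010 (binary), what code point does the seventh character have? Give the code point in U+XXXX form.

Offset 0: leading byte 0xEB = 11101011 → 3-byte char #1 = EB 8D B3.
Offset 3: leading byte 0xE0 = 11100000 → 3-byte char #2 = E0 B3 8E.
Offset 6: leading byte 0xF2 = 11110010 → 4-byte char #3 = F2 B1 AC B2.
Offset 10: leading byte 0xF0 = 11110000 → 4-byte char #4 = F0 9D 99 B9.
Offset 14: leading byte 0xE2 = 11100010 → 3-byte char #5 = E2 AC 98.
Offset 17: leading byte 0xEC = 11101100 → 3-byte char #6 = EC B2 B5.
Offset 20: leading byte 0xF0 = 11110000 → 4-byte char #7 = F0 9F A5 82.
Leading byte 0xF0 = 11110000 matches 11110xxx → 4-byte sequence.
Byte 1: 0xF0 = 11110000, payload 000 (3 bits).
Byte 2: 0x9F = 10011111 (10xxxxxx ✓), payload 011111.
Byte 3: 0xA5 = 10100101 (10xxxxxx ✓), payload 100101.
Byte 4: 0x82 = 10000010 (10xxxxxx ✓), payload 000010.
Concatenate: 000011111100101000010 = 0x1F942 (21 bits → U+1F942).

U+1F942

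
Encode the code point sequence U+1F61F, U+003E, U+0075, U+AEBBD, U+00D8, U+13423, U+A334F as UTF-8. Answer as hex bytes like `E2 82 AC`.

U+1F61F: 4-byte form → F0 9F 98 9F.
U+003E: 1-byte form → 3E.
U+0075: 1-byte form → 75.
U+AEBBD: 4-byte form → F2 AE AE BD.
U+00D8: 2-byte form → C3 98.
U+13423: 4-byte form → F0 93 90 A3.
U+A334F: 4-byte form → F2 A3 8D 8F.
Concatenated (20 bytes): F0 9F 98 9F 3E 75 F2 AE AE BD C3 98 F0 93 90 A3 F2 A3 8D 8F.

F0 9F 98 9F 3E 75 F2 AE AE BD C3 98 F0 93 90 A3 F2 A3 8D 8F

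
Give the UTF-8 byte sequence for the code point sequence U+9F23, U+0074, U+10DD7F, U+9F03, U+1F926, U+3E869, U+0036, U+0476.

U+9F23: 3-byte form → E9 BC A3.
U+0074: 1-byte form → 74.
U+10DD7F: 4-byte form → F4 8D B5 BF.
U+9F03: 3-byte form → E9 BC 83.
U+1F926: 4-byte form → F0 9F A4 A6.
U+3E869: 4-byte form → F0 BE A1 A9.
U+0036: 1-byte form → 36.
U+0476: 2-byte form → D1 B6.
Concatenated (22 bytes): E9 BC A3 74 F4 8D B5 BF E9 BC 83 F0 9F A4 A6 F0 BE A1 A9 36 D1 B6.

E9 BC A3 74 F4 8D B5 BF E9 BC 83 F0 9F A4 A6 F0 BE A1 A9 36 D1 B6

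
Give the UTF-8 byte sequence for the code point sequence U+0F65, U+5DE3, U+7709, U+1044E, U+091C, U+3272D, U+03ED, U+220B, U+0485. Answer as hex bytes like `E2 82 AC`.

E0 BD A5 E5 B7 A3 E7 9C 89 F0 90 91 8E E0 A4 9C F0 B2 9C AD CF AD E2 88 8B D2 85

U+0F65: 3-byte form → E0 BD A5.
U+5DE3: 3-byte form → E5 B7 A3.
U+7709: 3-byte form → E7 9C 89.
U+1044E: 4-byte form → F0 90 91 8E.
U+091C: 3-byte form → E0 A4 9C.
U+3272D: 4-byte form → F0 B2 9C AD.
U+03ED: 2-byte form → CF AD.
U+220B: 3-byte form → E2 88 8B.
U+0485: 2-byte form → D2 85.
Concatenated (27 bytes): E0 BD A5 E5 B7 A3 E7 9C 89 F0 90 91 8E E0 A4 9C F0 B2 9C AD CF AD E2 88 8B D2 85.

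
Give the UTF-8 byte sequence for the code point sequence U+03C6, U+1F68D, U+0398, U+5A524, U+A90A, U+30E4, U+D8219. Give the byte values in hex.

U+03C6: 2-byte form → CF 86.
U+1F68D: 4-byte form → F0 9F 9A 8D.
U+0398: 2-byte form → CE 98.
U+5A524: 4-byte form → F1 9A 94 A4.
U+A90A: 3-byte form → EA A4 8A.
U+30E4: 3-byte form → E3 83 A4.
U+D8219: 4-byte form → F3 98 88 99.
Concatenated (22 bytes): CF 86 F0 9F 9A 8D CE 98 F1 9A 94 A4 EA A4 8A E3 83 A4 F3 98 88 99.

CF 86 F0 9F 9A 8D CE 98 F1 9A 94 A4 EA A4 8A E3 83 A4 F3 98 88 99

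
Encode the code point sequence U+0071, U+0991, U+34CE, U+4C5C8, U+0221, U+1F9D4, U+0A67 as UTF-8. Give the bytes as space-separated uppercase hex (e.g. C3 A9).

U+0071: 1-byte form → 71.
U+0991: 3-byte form → E0 A6 91.
U+34CE: 3-byte form → E3 93 8E.
U+4C5C8: 4-byte form → F1 8C 97 88.
U+0221: 2-byte form → C8 A1.
U+1F9D4: 4-byte form → F0 9F A7 94.
U+0A67: 3-byte form → E0 A9 A7.
Concatenated (20 bytes): 71 E0 A6 91 E3 93 8E F1 8C 97 88 C8 A1 F0 9F A7 94 E0 A9 A7.

71 E0 A6 91 E3 93 8E F1 8C 97 88 C8 A1 F0 9F A7 94 E0 A9 A7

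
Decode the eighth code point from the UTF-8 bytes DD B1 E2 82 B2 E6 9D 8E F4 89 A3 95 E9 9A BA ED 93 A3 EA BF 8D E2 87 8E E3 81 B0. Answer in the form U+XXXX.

Offset 0: leading byte 0xDD = 11011101 → 2-byte char #1 = DD B1.
Offset 2: leading byte 0xE2 = 11100010 → 3-byte char #2 = E2 82 B2.
Offset 5: leading byte 0xE6 = 11100110 → 3-byte char #3 = E6 9D 8E.
Offset 8: leading byte 0xF4 = 11110100 → 4-byte char #4 = F4 89 A3 95.
Offset 12: leading byte 0xE9 = 11101001 → 3-byte char #5 = E9 9A BA.
Offset 15: leading byte 0xED = 11101101 → 3-byte char #6 = ED 93 A3.
Offset 18: leading byte 0xEA = 11101010 → 3-byte char #7 = EA BF 8D.
Offset 21: leading byte 0xE2 = 11100010 → 3-byte char #8 = E2 87 8E.
Leading byte 0xE2 = 11100010 matches 1110xxxx → 3-byte sequence.
Byte 1: 0xE2 = 11100010, payload 0010 (4 bits).
Byte 2: 0x87 = 10000111 (10xxxxxx ✓), payload 000111.
Byte 3: 0x8E = 10001110 (10xxxxxx ✓), payload 001110.
Concatenate: 0010000111001110 = 0x21CE (16 bits → U+21CE).

U+21CE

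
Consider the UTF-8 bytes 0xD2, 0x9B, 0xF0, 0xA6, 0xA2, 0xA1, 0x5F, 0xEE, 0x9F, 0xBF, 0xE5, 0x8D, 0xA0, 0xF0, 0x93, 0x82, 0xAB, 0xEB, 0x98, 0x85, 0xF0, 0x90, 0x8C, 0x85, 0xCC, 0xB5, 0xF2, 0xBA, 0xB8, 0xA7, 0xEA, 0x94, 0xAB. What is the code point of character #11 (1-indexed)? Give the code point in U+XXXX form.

Offset 0: leading byte 0xD2 = 11010010 → 2-byte char #1 = D2 9B.
Offset 2: leading byte 0xF0 = 11110000 → 4-byte char #2 = F0 A6 A2 A1.
Offset 6: leading byte 0x5F = 01011111 → 1-byte char #3 = 5F.
Offset 7: leading byte 0xEE = 11101110 → 3-byte char #4 = EE 9F BF.
Offset 10: leading byte 0xE5 = 11100101 → 3-byte char #5 = E5 8D A0.
Offset 13: leading byte 0xF0 = 11110000 → 4-byte char #6 = F0 93 82 AB.
Offset 17: leading byte 0xEB = 11101011 → 3-byte char #7 = EB 98 85.
Offset 20: leading byte 0xF0 = 11110000 → 4-byte char #8 = F0 90 8C 85.
Offset 24: leading byte 0xCC = 11001100 → 2-byte char #9 = CC B5.
Offset 26: leading byte 0xF2 = 11110010 → 4-byte char #10 = F2 BA B8 A7.
Offset 30: leading byte 0xEA = 11101010 → 3-byte char #11 = EA 94 AB.
Leading byte 0xEA = 11101010 matches 1110xxxx → 3-byte sequence.
Byte 1: 0xEA = 11101010, payload 1010 (4 bits).
Byte 2: 0x94 = 10010100 (10xxxxxx ✓), payload 010100.
Byte 3: 0xAB = 10101011 (10xxxxxx ✓), payload 101011.
Concatenate: 1010010100101011 = 0xA52B (16 bits → U+A52B).

U+A52B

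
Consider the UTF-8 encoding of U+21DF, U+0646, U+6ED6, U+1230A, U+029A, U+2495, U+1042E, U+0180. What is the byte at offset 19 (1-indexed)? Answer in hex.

1-indexed offset 19 is 0-indexed offset 18.
U+21DF → 3-byte form E2 87 9F at offsets 0–2.
U+0646 → 2-byte form D9 86 at offsets 3–4.
U+6ED6 → 3-byte form E6 BB 96 at offsets 5–7.
U+1230A → 4-byte form F0 92 8C 8A at offsets 8–11.
U+029A → 2-byte form CA 9A at offsets 12–13.
U+2495 → 3-byte form E2 92 95 at offsets 14–16.
U+1042E → 4-byte form F0 90 90 AE at offsets 17–20.
Offset 18 falls in char 7's range; it's byte 2 of F0 90 90 AE = 0x90.

0x90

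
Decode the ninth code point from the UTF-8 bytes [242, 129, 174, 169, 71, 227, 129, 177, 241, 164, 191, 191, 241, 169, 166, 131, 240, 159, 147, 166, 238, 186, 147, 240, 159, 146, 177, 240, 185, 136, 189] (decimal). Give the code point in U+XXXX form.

Offset 0: leading byte 0xF2 = 11110010 → 4-byte char #1 = F2 81 AE A9.
Offset 4: leading byte 0x47 = 01000111 → 1-byte char #2 = 47.
Offset 5: leading byte 0xE3 = 11100011 → 3-byte char #3 = E3 81 B1.
Offset 8: leading byte 0xF1 = 11110001 → 4-byte char #4 = F1 A4 BF BF.
Offset 12: leading byte 0xF1 = 11110001 → 4-byte char #5 = F1 A9 A6 83.
Offset 16: leading byte 0xF0 = 11110000 → 4-byte char #6 = F0 9F 93 A6.
Offset 20: leading byte 0xEE = 11101110 → 3-byte char #7 = EE BA 93.
Offset 23: leading byte 0xF0 = 11110000 → 4-byte char #8 = F0 9F 92 B1.
Offset 27: leading byte 0xF0 = 11110000 → 4-byte char #9 = F0 B9 88 BD.
Leading byte 0xF0 = 11110000 matches 11110xxx → 4-byte sequence.
Byte 1: 0xF0 = 11110000, payload 000 (3 bits).
Byte 2: 0xB9 = 10111001 (10xxxxxx ✓), payload 111001.
Byte 3: 0x88 = 10001000 (10xxxxxx ✓), payload 001000.
Byte 4: 0xBD = 10111101 (10xxxxxx ✓), payload 111101.
Concatenate: 000111001001000111101 = 0x3923D (21 bits → U+3923D).

U+3923D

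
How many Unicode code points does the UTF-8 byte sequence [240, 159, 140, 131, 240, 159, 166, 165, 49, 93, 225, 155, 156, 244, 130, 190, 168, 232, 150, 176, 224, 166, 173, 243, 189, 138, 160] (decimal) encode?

Byte at offset 0: 0xF0 = 11110000 → 4-byte char (#1). Advance 4.
Byte at offset 4: 0xF0 = 11110000 → 4-byte char (#2). Advance 4.
Byte at offset 8: 0x31 = 00110001 → 1-byte char (#3). Advance 1.
Byte at offset 9: 0x5D = 01011101 → 1-byte char (#4). Advance 1.
Byte at offset 10: 0xE1 = 11100001 → 3-byte char (#5). Advance 3.
Byte at offset 13: 0xF4 = 11110100 → 4-byte char (#6). Advance 4.
Byte at offset 17: 0xE8 = 11101000 → 3-byte char (#7). Advance 3.
Byte at offset 20: 0xE0 = 11100000 → 3-byte char (#8). Advance 3.
Byte at offset 23: 0xF3 = 11110011 → 4-byte char (#9). Advance 4.
Reached end at offset 27 after 9 code points.

9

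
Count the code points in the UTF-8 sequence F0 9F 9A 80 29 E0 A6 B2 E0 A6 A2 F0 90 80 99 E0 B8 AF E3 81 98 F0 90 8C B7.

8

Byte at offset 0: 0xF0 = 11110000 → 4-byte char (#1). Advance 4.
Byte at offset 4: 0x29 = 00101001 → 1-byte char (#2). Advance 1.
Byte at offset 5: 0xE0 = 11100000 → 3-byte char (#3). Advance 3.
Byte at offset 8: 0xE0 = 11100000 → 3-byte char (#4). Advance 3.
Byte at offset 11: 0xF0 = 11110000 → 4-byte char (#5). Advance 4.
Byte at offset 15: 0xE0 = 11100000 → 3-byte char (#6). Advance 3.
Byte at offset 18: 0xE3 = 11100011 → 3-byte char (#7). Advance 3.
Byte at offset 21: 0xF0 = 11110000 → 4-byte char (#8). Advance 4.
Reached end at offset 25 after 8 code points.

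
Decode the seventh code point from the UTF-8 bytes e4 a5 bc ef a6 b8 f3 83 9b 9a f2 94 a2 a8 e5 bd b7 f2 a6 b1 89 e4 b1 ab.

Offset 0: leading byte 0xE4 = 11100100 → 3-byte char #1 = E4 A5 BC.
Offset 3: leading byte 0xEF = 11101111 → 3-byte char #2 = EF A6 B8.
Offset 6: leading byte 0xF3 = 11110011 → 4-byte char #3 = F3 83 9B 9A.
Offset 10: leading byte 0xF2 = 11110010 → 4-byte char #4 = F2 94 A2 A8.
Offset 14: leading byte 0xE5 = 11100101 → 3-byte char #5 = E5 BD B7.
Offset 17: leading byte 0xF2 = 11110010 → 4-byte char #6 = F2 A6 B1 89.
Offset 21: leading byte 0xE4 = 11100100 → 3-byte char #7 = E4 B1 AB.
Leading byte 0xE4 = 11100100 matches 1110xxxx → 3-byte sequence.
Byte 1: 0xE4 = 11100100, payload 0100 (4 bits).
Byte 2: 0xB1 = 10110001 (10xxxxxx ✓), payload 110001.
Byte 3: 0xAB = 10101011 (10xxxxxx ✓), payload 101011.
Concatenate: 0100110001101011 = 0x4C6B (16 bits → U+4C6B).

U+4C6B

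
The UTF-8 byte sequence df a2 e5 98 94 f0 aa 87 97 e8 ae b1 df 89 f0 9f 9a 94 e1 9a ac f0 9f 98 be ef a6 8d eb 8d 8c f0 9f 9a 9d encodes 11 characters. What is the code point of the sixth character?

U+1F694

Offset 0: leading byte 0xDF = 11011111 → 2-byte char #1 = DF A2.
Offset 2: leading byte 0xE5 = 11100101 → 3-byte char #2 = E5 98 94.
Offset 5: leading byte 0xF0 = 11110000 → 4-byte char #3 = F0 AA 87 97.
Offset 9: leading byte 0xE8 = 11101000 → 3-byte char #4 = E8 AE B1.
Offset 12: leading byte 0xDF = 11011111 → 2-byte char #5 = DF 89.
Offset 14: leading byte 0xF0 = 11110000 → 4-byte char #6 = F0 9F 9A 94.
Leading byte 0xF0 = 11110000 matches 11110xxx → 4-byte sequence.
Byte 1: 0xF0 = 11110000, payload 000 (3 bits).
Byte 2: 0x9F = 10011111 (10xxxxxx ✓), payload 011111.
Byte 3: 0x9A = 10011010 (10xxxxxx ✓), payload 011010.
Byte 4: 0x94 = 10010100 (10xxxxxx ✓), payload 010100.
Concatenate: 000011111011010010100 = 0x1F694 (21 bits → U+1F694).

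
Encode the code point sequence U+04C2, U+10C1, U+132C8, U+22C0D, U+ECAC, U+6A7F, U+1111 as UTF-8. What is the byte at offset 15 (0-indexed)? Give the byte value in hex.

0xAC

U+04C2 → 2-byte form D3 82 at offsets 0–1.
U+10C1 → 3-byte form E1 83 81 at offsets 2–4.
U+132C8 → 4-byte form F0 93 8B 88 at offsets 5–8.
U+22C0D → 4-byte form F0 A2 B0 8D at offsets 9–12.
U+ECAC → 3-byte form EE B2 AC at offsets 13–15.
Offset 15 falls in char 5's range; it's byte 3 of EE B2 AC = 0xAC.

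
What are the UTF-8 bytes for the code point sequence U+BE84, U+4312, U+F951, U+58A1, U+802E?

EB BA 84 E4 8C 92 EF A5 91 E5 A2 A1 E8 80 AE

U+BE84: 3-byte form → EB BA 84.
U+4312: 3-byte form → E4 8C 92.
U+F951: 3-byte form → EF A5 91.
U+58A1: 3-byte form → E5 A2 A1.
U+802E: 3-byte form → E8 80 AE.
Concatenated (15 bytes): EB BA 84 E4 8C 92 EF A5 91 E5 A2 A1 E8 80 AE.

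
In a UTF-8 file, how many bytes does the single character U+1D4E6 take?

4

U+1D4E6 = 0x1D4E6. UTF-8 uses 1 byte below 0x80, 2 below 0x800, 3 below 0x10000, 4 up to 0x10FFFF. 0x1D4E6 is in U+10000–U+10FFFF → 4 bytes.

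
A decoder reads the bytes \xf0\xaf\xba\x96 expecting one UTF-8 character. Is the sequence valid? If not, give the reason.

valid

Leading byte 0xF0 = 11110000 → 4-byte form.
Continuation bytes 0xAF=10101111, 0xBA=10111010, 0x96=10010110 all match 10xxxxxx.
Decoded value 0x2FE96 is ≥ 0x10000 (shortest form) and not a surrogate.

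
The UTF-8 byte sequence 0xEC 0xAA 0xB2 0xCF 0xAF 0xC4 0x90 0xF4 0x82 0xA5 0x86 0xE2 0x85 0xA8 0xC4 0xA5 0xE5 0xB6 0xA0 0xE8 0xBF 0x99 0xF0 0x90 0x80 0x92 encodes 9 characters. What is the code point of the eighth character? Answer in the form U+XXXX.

U+8FD9

Offset 0: leading byte 0xEC = 11101100 → 3-byte char #1 = EC AA B2.
Offset 3: leading byte 0xCF = 11001111 → 2-byte char #2 = CF AF.
Offset 5: leading byte 0xC4 = 11000100 → 2-byte char #3 = C4 90.
Offset 7: leading byte 0xF4 = 11110100 → 4-byte char #4 = F4 82 A5 86.
Offset 11: leading byte 0xE2 = 11100010 → 3-byte char #5 = E2 85 A8.
Offset 14: leading byte 0xC4 = 11000100 → 2-byte char #6 = C4 A5.
Offset 16: leading byte 0xE5 = 11100101 → 3-byte char #7 = E5 B6 A0.
Offset 19: leading byte 0xE8 = 11101000 → 3-byte char #8 = E8 BF 99.
Leading byte 0xE8 = 11101000 matches 1110xxxx → 3-byte sequence.
Byte 1: 0xE8 = 11101000, payload 1000 (4 bits).
Byte 2: 0xBF = 10111111 (10xxxxxx ✓), payload 111111.
Byte 3: 0x99 = 10011001 (10xxxxxx ✓), payload 011001.
Concatenate: 1000111111011001 = 0x8FD9 (16 bits → U+8FD9).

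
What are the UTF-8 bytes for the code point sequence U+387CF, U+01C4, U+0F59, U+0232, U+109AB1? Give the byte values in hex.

F0 B8 9F 8F C7 84 E0 BD 99 C8 B2 F4 89 AA B1

U+387CF: 4-byte form → F0 B8 9F 8F.
U+01C4: 2-byte form → C7 84.
U+0F59: 3-byte form → E0 BD 99.
U+0232: 2-byte form → C8 B2.
U+109AB1: 4-byte form → F4 89 AA B1.
Concatenated (15 bytes): F0 B8 9F 8F C7 84 E0 BD 99 C8 B2 F4 89 AA B1.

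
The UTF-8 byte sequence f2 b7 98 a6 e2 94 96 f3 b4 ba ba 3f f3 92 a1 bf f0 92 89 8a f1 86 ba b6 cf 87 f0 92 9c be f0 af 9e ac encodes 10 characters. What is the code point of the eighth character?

U+03C7

Offset 0: leading byte 0xF2 = 11110010 → 4-byte char #1 = F2 B7 98 A6.
Offset 4: leading byte 0xE2 = 11100010 → 3-byte char #2 = E2 94 96.
Offset 7: leading byte 0xF3 = 11110011 → 4-byte char #3 = F3 B4 BA BA.
Offset 11: leading byte 0x3F = 00111111 → 1-byte char #4 = 3F.
Offset 12: leading byte 0xF3 = 11110011 → 4-byte char #5 = F3 92 A1 BF.
Offset 16: leading byte 0xF0 = 11110000 → 4-byte char #6 = F0 92 89 8A.
Offset 20: leading byte 0xF1 = 11110001 → 4-byte char #7 = F1 86 BA B6.
Offset 24: leading byte 0xCF = 11001111 → 2-byte char #8 = CF 87.
Leading byte 0xCF = 11001111 matches 110xxxxx → 2-byte sequence.
Byte 1: 0xCF = 11001111, payload 01111 (5 bits).
Byte 2: 0x87 = 10000111 (10xxxxxx ✓), payload 000111.
Concatenate: 01111000111 = 0x3C7 (11 bits → U+03C7).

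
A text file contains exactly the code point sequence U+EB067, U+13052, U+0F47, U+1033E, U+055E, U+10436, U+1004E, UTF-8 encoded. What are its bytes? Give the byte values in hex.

F3 AB 81 A7 F0 93 81 92 E0 BD 87 F0 90 8C BE D5 9E F0 90 90 B6 F0 90 81 8E

U+EB067: 4-byte form → F3 AB 81 A7.
U+13052: 4-byte form → F0 93 81 92.
U+0F47: 3-byte form → E0 BD 87.
U+1033E: 4-byte form → F0 90 8C BE.
U+055E: 2-byte form → D5 9E.
U+10436: 4-byte form → F0 90 90 B6.
U+1004E: 4-byte form → F0 90 81 8E.
Concatenated (25 bytes): F3 AB 81 A7 F0 93 81 92 E0 BD 87 F0 90 8C BE D5 9E F0 90 90 B6 F0 90 81 8E.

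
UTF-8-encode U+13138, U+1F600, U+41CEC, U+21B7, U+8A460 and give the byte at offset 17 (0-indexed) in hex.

0x91

U+13138 → 4-byte form F0 93 84 B8 at offsets 0–3.
U+1F600 → 4-byte form F0 9F 98 80 at offsets 4–7.
U+41CEC → 4-byte form F1 81 B3 AC at offsets 8–11.
U+21B7 → 3-byte form E2 86 B7 at offsets 12–14.
U+8A460 → 4-byte form F2 8A 91 A0 at offsets 15–18.
Offset 17 falls in char 5's range; it's byte 3 of F2 8A 91 A0 = 0x91.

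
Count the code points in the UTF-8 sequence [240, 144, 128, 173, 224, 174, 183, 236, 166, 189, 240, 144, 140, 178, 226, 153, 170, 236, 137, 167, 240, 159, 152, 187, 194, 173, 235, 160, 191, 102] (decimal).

10

Byte at offset 0: 0xF0 = 11110000 → 4-byte char (#1). Advance 4.
Byte at offset 4: 0xE0 = 11100000 → 3-byte char (#2). Advance 3.
Byte at offset 7: 0xEC = 11101100 → 3-byte char (#3). Advance 3.
Byte at offset 10: 0xF0 = 11110000 → 4-byte char (#4). Advance 4.
Byte at offset 14: 0xE2 = 11100010 → 3-byte char (#5). Advance 3.
Byte at offset 17: 0xEC = 11101100 → 3-byte char (#6). Advance 3.
Byte at offset 20: 0xF0 = 11110000 → 4-byte char (#7). Advance 4.
Byte at offset 24: 0xC2 = 11000010 → 2-byte char (#8). Advance 2.
Byte at offset 26: 0xEB = 11101011 → 3-byte char (#9). Advance 3.
Byte at offset 29: 0x66 = 01100110 → 1-byte char (#10). Advance 1.
Reached end at offset 30 after 10 code points.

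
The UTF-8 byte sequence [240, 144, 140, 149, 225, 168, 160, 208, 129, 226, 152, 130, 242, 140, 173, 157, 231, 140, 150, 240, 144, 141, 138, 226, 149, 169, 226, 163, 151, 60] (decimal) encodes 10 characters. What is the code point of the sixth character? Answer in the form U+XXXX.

U+7316

Offset 0: leading byte 0xF0 = 11110000 → 4-byte char #1 = F0 90 8C 95.
Offset 4: leading byte 0xE1 = 11100001 → 3-byte char #2 = E1 A8 A0.
Offset 7: leading byte 0xD0 = 11010000 → 2-byte char #3 = D0 81.
Offset 9: leading byte 0xE2 = 11100010 → 3-byte char #4 = E2 98 82.
Offset 12: leading byte 0xF2 = 11110010 → 4-byte char #5 = F2 8C AD 9D.
Offset 16: leading byte 0xE7 = 11100111 → 3-byte char #6 = E7 8C 96.
Leading byte 0xE7 = 11100111 matches 1110xxxx → 3-byte sequence.
Byte 1: 0xE7 = 11100111, payload 0111 (4 bits).
Byte 2: 0x8C = 10001100 (10xxxxxx ✓), payload 001100.
Byte 3: 0x96 = 10010110 (10xxxxxx ✓), payload 010110.
Concatenate: 0111001100010110 = 0x7316 (16 bits → U+7316).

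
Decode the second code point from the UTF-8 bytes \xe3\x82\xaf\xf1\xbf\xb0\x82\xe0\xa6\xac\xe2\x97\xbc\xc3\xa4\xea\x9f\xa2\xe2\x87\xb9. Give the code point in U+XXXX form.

Offset 0: leading byte 0xE3 = 11100011 → 3-byte char #1 = E3 82 AF.
Offset 3: leading byte 0xF1 = 11110001 → 4-byte char #2 = F1 BF B0 82.
Leading byte 0xF1 = 11110001 matches 11110xxx → 4-byte sequence.
Byte 1: 0xF1 = 11110001, payload 001 (3 bits).
Byte 2: 0xBF = 10111111 (10xxxxxx ✓), payload 111111.
Byte 3: 0xB0 = 10110000 (10xxxxxx ✓), payload 110000.
Byte 4: 0x82 = 10000010 (10xxxxxx ✓), payload 000010.
Concatenate: 001111111110000000010 = 0x7FC02 (21 bits → U+7FC02).

U+7FC02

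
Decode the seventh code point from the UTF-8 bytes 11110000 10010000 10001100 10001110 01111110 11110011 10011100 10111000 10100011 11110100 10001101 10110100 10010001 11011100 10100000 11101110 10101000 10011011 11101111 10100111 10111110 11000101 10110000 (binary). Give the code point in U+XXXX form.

Offset 0: leading byte 0xF0 = 11110000 → 4-byte char #1 = F0 90 8C 8E.
Offset 4: leading byte 0x7E = 01111110 → 1-byte char #2 = 7E.
Offset 5: leading byte 0xF3 = 11110011 → 4-byte char #3 = F3 9C B8 A3.
Offset 9: leading byte 0xF4 = 11110100 → 4-byte char #4 = F4 8D B4 91.
Offset 13: leading byte 0xDC = 11011100 → 2-byte char #5 = DC A0.
Offset 15: leading byte 0xEE = 11101110 → 3-byte char #6 = EE A8 9B.
Offset 18: leading byte 0xEF = 11101111 → 3-byte char #7 = EF A7 BE.
Leading byte 0xEF = 11101111 matches 1110xxxx → 3-byte sequence.
Byte 1: 0xEF = 11101111, payload 1111 (4 bits).
Byte 2: 0xA7 = 10100111 (10xxxxxx ✓), payload 100111.
Byte 3: 0xBE = 10111110 (10xxxxxx ✓), payload 111110.
Concatenate: 1111100111111110 = 0xF9FE (16 bits → U+F9FE).

U+F9FE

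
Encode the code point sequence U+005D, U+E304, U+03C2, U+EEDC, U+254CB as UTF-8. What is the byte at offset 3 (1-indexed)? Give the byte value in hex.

1-indexed offset 3 is 0-indexed offset 2.
U+005D → 1-byte form 5D at offsets 0–0.
U+E304 → 3-byte form EE 8C 84 at offsets 1–3.
Offset 2 falls in char 2's range; it's byte 2 of EE 8C 84 = 0x8C.

0x8C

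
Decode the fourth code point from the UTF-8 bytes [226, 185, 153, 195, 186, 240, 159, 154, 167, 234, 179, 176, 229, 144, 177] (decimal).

Offset 0: leading byte 0xE2 = 11100010 → 3-byte char #1 = E2 B9 99.
Offset 3: leading byte 0xC3 = 11000011 → 2-byte char #2 = C3 BA.
Offset 5: leading byte 0xF0 = 11110000 → 4-byte char #3 = F0 9F 9A A7.
Offset 9: leading byte 0xEA = 11101010 → 3-byte char #4 = EA B3 B0.
Leading byte 0xEA = 11101010 matches 1110xxxx → 3-byte sequence.
Byte 1: 0xEA = 11101010, payload 1010 (4 bits).
Byte 2: 0xB3 = 10110011 (10xxxxxx ✓), payload 110011.
Byte 3: 0xB0 = 10110000 (10xxxxxx ✓), payload 110000.
Concatenate: 1010110011110000 = 0xACF0 (16 bits → U+ACF0).

U+ACF0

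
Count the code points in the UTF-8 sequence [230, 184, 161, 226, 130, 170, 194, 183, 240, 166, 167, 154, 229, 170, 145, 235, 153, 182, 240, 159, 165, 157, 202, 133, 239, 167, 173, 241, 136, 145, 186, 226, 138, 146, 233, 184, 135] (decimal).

12

Byte at offset 0: 0xE6 = 11100110 → 3-byte char (#1). Advance 3.
Byte at offset 3: 0xE2 = 11100010 → 3-byte char (#2). Advance 3.
Byte at offset 6: 0xC2 = 11000010 → 2-byte char (#3). Advance 2.
Byte at offset 8: 0xF0 = 11110000 → 4-byte char (#4). Advance 4.
Byte at offset 12: 0xE5 = 11100101 → 3-byte char (#5). Advance 3.
Byte at offset 15: 0xEB = 11101011 → 3-byte char (#6). Advance 3.
Byte at offset 18: 0xF0 = 11110000 → 4-byte char (#7). Advance 4.
Byte at offset 22: 0xCA = 11001010 → 2-byte char (#8). Advance 2.
Byte at offset 24: 0xEF = 11101111 → 3-byte char (#9). Advance 3.
Byte at offset 27: 0xF1 = 11110001 → 4-byte char (#10). Advance 4.
Byte at offset 31: 0xE2 = 11100010 → 3-byte char (#11). Advance 3.
Byte at offset 34: 0xE9 = 11101001 → 3-byte char (#12). Advance 3.
Reached end at offset 37 after 12 code points.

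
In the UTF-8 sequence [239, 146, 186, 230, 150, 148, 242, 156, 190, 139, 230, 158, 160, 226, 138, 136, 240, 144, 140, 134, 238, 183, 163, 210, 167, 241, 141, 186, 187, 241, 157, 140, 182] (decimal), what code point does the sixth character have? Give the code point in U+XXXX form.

Offset 0: leading byte 0xEF = 11101111 → 3-byte char #1 = EF 92 BA.
Offset 3: leading byte 0xE6 = 11100110 → 3-byte char #2 = E6 96 94.
Offset 6: leading byte 0xF2 = 11110010 → 4-byte char #3 = F2 9C BE 8B.
Offset 10: leading byte 0xE6 = 11100110 → 3-byte char #4 = E6 9E A0.
Offset 13: leading byte 0xE2 = 11100010 → 3-byte char #5 = E2 8A 88.
Offset 16: leading byte 0xF0 = 11110000 → 4-byte char #6 = F0 90 8C 86.
Leading byte 0xF0 = 11110000 matches 11110xxx → 4-byte sequence.
Byte 1: 0xF0 = 11110000, payload 000 (3 bits).
Byte 2: 0x90 = 10010000 (10xxxxxx ✓), payload 010000.
Byte 3: 0x8C = 10001100 (10xxxxxx ✓), payload 001100.
Byte 4: 0x86 = 10000110 (10xxxxxx ✓), payload 000110.
Concatenate: 000010000001100000110 = 0x10306 (21 bits → U+10306).

U+10306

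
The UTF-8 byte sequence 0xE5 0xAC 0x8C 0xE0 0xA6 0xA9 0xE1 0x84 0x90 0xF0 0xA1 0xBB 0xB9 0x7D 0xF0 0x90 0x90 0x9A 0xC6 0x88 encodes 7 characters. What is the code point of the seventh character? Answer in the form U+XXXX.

Offset 0: leading byte 0xE5 = 11100101 → 3-byte char #1 = E5 AC 8C.
Offset 3: leading byte 0xE0 = 11100000 → 3-byte char #2 = E0 A6 A9.
Offset 6: leading byte 0xE1 = 11100001 → 3-byte char #3 = E1 84 90.
Offset 9: leading byte 0xF0 = 11110000 → 4-byte char #4 = F0 A1 BB B9.
Offset 13: leading byte 0x7D = 01111101 → 1-byte char #5 = 7D.
Offset 14: leading byte 0xF0 = 11110000 → 4-byte char #6 = F0 90 90 9A.
Offset 18: leading byte 0xC6 = 11000110 → 2-byte char #7 = C6 88.
Leading byte 0xC6 = 11000110 matches 110xxxxx → 2-byte sequence.
Byte 1: 0xC6 = 11000110, payload 00110 (5 bits).
Byte 2: 0x88 = 10001000 (10xxxxxx ✓), payload 001000.
Concatenate: 00110001000 = 0x188 (11 bits → U+0188).

U+0188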